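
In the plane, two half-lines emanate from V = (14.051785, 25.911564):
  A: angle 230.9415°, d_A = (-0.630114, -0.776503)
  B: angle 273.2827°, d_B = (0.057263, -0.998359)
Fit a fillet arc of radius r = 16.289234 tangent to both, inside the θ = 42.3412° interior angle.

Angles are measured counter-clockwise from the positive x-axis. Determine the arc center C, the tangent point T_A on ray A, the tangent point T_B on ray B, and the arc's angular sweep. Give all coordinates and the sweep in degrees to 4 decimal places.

bisector direction at 252.1121° = (-0.307156,-0.951659)
center distance |VC| = r/sin(θ/2) = 16.289234/sin(21.1706°) = 45.104275
C = V + |VC|·bis = (0.1978,-17.0123)
T_A = V + ((C−V)·d_A)·d_A = V + 42.0602·d_A = (-12.4509,-6.7483)
T_B = V + ((C−V)·d_B)·d_B = V + 42.0602·d_B = (16.4603,-16.0796)
sweep = 180° − θ = 137.6588°

center=(0.1978,-17.0123) T_A=(-12.4509,-6.7483) T_B=(16.4603,-16.0796) sweep=137.6588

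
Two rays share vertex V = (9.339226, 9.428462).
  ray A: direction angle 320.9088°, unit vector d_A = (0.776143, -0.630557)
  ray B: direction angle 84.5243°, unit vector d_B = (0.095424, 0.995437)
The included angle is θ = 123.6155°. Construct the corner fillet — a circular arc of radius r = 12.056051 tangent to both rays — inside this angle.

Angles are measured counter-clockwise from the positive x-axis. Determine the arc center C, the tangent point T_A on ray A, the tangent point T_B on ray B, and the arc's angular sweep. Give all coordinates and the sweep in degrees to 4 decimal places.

center=(21.9569,14.7108) T_A=(14.3549,5.3536) T_B=(9.9559,15.8613) sweep=56.3845

bisector direction at 22.7165° = (0.922427,0.386173)
center distance |VC| = r/sin(θ/2) = 12.056051/sin(61.8077°) = 13.678804
C = V + |VC|·bis = (21.9569,14.7108)
T_A = V + ((C−V)·d_A)·d_A = V + 6.4623·d_A = (14.3549,5.3536)
T_B = V + ((C−V)·d_B)·d_B = V + 6.4623·d_B = (9.9559,15.8613)
sweep = 180° − θ = 56.3845°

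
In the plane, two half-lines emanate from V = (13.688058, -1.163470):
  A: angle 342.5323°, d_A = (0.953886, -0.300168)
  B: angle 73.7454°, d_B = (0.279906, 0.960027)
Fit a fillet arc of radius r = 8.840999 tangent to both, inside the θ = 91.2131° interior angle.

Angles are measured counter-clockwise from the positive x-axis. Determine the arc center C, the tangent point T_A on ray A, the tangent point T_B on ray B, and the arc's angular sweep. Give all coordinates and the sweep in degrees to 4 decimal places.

center=(24.5985,4.6717) T_A=(21.9447,-3.7617) T_B=(16.1109,7.1463) sweep=88.7869

bisector direction at 28.1388° = (0.881807,0.471610)
center distance |VC| = r/sin(θ/2) = 8.840999/sin(45.6065°) = 12.372775
C = V + |VC|·bis = (24.5985,4.6717)
T_A = V + ((C−V)·d_A)·d_A = V + 8.6558·d_A = (21.9447,-3.7617)
T_B = V + ((C−V)·d_B)·d_B = V + 8.6558·d_B = (16.1109,7.1463)
sweep = 180° − θ = 88.7869°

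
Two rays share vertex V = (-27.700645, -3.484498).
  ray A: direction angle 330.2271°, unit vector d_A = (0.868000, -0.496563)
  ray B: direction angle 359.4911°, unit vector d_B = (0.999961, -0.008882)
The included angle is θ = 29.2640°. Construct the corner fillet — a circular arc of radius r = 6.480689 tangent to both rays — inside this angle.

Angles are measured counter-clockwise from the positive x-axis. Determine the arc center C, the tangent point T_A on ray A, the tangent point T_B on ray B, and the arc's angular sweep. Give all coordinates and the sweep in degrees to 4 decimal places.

bisector direction at 344.8591° = (0.965286,-0.261194)
center distance |VC| = r/sin(θ/2) = 6.480689/sin(14.6320°) = 25.654940
C = V + |VC|·bis = (-2.9363,-10.1854)
T_A = V + ((C−V)·d_A)·d_A = V + 24.8229·d_A = (-6.1544,-15.8106)
T_B = V + ((C−V)·d_B)·d_B = V + 24.8229·d_B = (-2.8787,-3.7050)
sweep = 180° − θ = 150.7360°

center=(-2.9363,-10.1854) T_A=(-6.1544,-15.8106) T_B=(-2.8787,-3.7050) sweep=150.7360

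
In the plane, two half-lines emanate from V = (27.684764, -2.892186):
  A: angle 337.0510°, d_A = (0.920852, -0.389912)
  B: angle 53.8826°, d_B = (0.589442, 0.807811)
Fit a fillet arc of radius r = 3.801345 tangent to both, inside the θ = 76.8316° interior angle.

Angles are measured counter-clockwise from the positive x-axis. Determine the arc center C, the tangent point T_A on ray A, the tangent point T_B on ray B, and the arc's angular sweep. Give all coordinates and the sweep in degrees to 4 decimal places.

bisector direction at 15.4668° = (0.963785,0.266680)
center distance |VC| = r/sin(θ/2) = 3.801345/sin(38.4158°) = 6.117744
C = V + |VC|·bis = (33.5810,-1.2607)
T_A = V + ((C−V)·d_A)·d_A = V + 4.7934·d_A = (32.0988,-4.7612)
T_B = V + ((C−V)·d_B)·d_B = V + 4.7934·d_B = (30.5102,0.9800)
sweep = 180° − θ = 103.1684°

center=(33.5810,-1.2607) T_A=(32.0988,-4.7612) T_B=(30.5102,0.9800) sweep=103.1684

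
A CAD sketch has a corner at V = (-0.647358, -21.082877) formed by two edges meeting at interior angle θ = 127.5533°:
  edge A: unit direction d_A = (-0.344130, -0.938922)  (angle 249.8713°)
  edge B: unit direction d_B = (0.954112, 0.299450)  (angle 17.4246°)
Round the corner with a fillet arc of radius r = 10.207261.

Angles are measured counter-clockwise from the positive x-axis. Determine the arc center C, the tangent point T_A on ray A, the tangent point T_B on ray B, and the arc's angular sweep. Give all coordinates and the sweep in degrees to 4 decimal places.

bisector direction at 313.6479° = (0.690225,-0.723594)
center distance |VC| = r/sin(θ/2) = 10.207261/sin(63.7766°) = 11.378338
C = V + |VC|·bis = (7.2063,-29.3162)
T_A = V + ((C−V)·d_A)·d_A = V + 5.0278·d_A = (-2.3776,-25.8036)
T_B = V + ((C−V)·d_B)·d_B = V + 5.0278·d_B = (4.1497,-19.5773)
sweep = 180° − θ = 52.4467°

center=(7.2063,-29.3162) T_A=(-2.3776,-25.8036) T_B=(4.1497,-19.5773) sweep=52.4467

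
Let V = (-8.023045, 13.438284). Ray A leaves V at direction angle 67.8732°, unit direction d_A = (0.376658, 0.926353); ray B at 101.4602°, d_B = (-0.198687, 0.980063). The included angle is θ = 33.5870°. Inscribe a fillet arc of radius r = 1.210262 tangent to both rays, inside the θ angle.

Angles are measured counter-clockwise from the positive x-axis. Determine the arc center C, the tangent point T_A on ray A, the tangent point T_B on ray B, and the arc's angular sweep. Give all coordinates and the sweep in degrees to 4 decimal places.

bisector direction at 84.6667° = (0.092949,0.995671)
center distance |VC| = r/sin(θ/2) = 1.210262/sin(16.7935°) = 4.188871
C = V + |VC|·bis = (-7.6337,17.6090)
T_A = V + ((C−V)·d_A)·d_A = V + 4.0102·d_A = (-6.5126,17.1532)
T_B = V + ((C−V)·d_B)·d_B = V + 4.0102·d_B = (-8.8198,17.3686)
sweep = 180° − θ = 146.4130°

center=(-7.6337,17.6090) T_A=(-6.5126,17.1532) T_B=(-8.8198,17.3686) sweep=146.4130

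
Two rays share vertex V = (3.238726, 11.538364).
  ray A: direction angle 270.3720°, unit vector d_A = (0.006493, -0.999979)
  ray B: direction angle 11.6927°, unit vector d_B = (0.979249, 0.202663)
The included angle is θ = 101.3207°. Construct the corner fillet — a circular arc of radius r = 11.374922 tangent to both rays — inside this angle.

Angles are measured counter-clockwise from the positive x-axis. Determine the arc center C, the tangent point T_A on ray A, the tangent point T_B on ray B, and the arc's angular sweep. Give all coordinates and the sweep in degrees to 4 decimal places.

center=(14.6739,2.2890) T_A=(3.2993,2.2151) T_B=(12.3687,13.4279) sweep=78.6793

bisector direction at 321.0324° = (0.777501,-0.628882)
center distance |VC| = r/sin(θ/2) = 11.374922/sin(50.6604°) = 14.707650
C = V + |VC|·bis = (14.6739,2.2890)
T_A = V + ((C−V)·d_A)·d_A = V + 9.3234·d_A = (3.2993,2.2151)
T_B = V + ((C−V)·d_B)·d_B = V + 9.3234·d_B = (12.3687,13.4279)
sweep = 180° − θ = 78.6793°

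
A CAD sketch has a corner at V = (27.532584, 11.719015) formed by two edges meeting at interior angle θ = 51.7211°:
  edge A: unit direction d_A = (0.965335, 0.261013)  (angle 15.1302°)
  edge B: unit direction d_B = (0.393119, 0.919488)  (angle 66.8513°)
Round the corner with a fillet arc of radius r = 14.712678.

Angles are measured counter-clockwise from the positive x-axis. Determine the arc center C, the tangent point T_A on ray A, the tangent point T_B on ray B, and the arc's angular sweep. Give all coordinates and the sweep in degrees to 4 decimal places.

center=(52.9929,33.8441) T_A=(56.8331,19.6415) T_B=(39.4648,39.6280) sweep=128.2789

bisector direction at 40.9907° = (0.754815,0.655937)
center distance |VC| = r/sin(θ/2) = 14.712678/sin(25.8605°) = 33.730570
C = V + |VC|·bis = (52.9929,33.8441)
T_A = V + ((C−V)·d_A)·d_A = V + 30.3527·d_A = (56.8331,19.6415)
T_B = V + ((C−V)·d_B)·d_B = V + 30.3527·d_B = (39.4648,39.6280)
sweep = 180° − θ = 128.2789°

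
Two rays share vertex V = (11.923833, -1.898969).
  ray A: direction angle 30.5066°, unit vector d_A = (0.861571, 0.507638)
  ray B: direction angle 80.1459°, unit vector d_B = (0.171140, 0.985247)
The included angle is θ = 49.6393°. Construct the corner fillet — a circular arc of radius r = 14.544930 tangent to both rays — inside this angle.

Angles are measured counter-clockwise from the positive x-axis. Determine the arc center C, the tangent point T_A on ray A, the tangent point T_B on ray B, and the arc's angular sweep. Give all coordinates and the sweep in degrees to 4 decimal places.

bisector direction at 55.3263° = (0.568903,0.822405)
center distance |VC| = r/sin(θ/2) = 14.544930/sin(24.8196°) = 34.650306
C = V + |VC|·bis = (31.6365,26.5976)
T_A = V + ((C−V)·d_A)·d_A = V + 31.4498·d_A = (39.0200,14.0661)
T_B = V + ((C−V)·d_B)·d_B = V + 31.4498·d_B = (17.3061,29.0868)
sweep = 180° − θ = 130.3607°

center=(31.6365,26.5976) T_A=(39.0200,14.0661) T_B=(17.3061,29.0868) sweep=130.3607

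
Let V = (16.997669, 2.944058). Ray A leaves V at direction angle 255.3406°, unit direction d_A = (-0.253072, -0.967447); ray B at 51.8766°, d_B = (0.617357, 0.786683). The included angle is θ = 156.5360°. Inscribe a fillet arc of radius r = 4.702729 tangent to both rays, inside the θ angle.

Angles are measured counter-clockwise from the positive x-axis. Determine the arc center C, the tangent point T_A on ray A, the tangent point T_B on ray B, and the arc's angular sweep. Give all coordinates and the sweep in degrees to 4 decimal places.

bisector direction at 333.6086° = (0.895778,-0.444501)
center distance |VC| = r/sin(θ/2) = 4.702729/sin(78.2680°) = 4.803068
C = V + |VC|·bis = (21.3002,0.8091)
T_A = V + ((C−V)·d_A)·d_A = V + 0.9766·d_A = (16.7505,1.9992)
T_B = V + ((C−V)·d_B)·d_B = V + 0.9766·d_B = (17.6006,3.7124)
sweep = 180° − θ = 23.4640°

center=(21.3002,0.8091) T_A=(16.7505,1.9992) T_B=(17.6006,3.7124) sweep=23.4640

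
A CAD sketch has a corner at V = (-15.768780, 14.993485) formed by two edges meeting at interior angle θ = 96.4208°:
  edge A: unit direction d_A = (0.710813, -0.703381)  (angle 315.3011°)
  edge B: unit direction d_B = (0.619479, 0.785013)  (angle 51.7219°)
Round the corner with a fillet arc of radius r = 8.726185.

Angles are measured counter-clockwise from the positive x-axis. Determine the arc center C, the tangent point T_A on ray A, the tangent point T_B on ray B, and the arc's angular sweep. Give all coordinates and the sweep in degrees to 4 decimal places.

center=(-4.0871,15.7103) T_A=(-10.2250,9.5076) T_B=(-10.9373,21.1160) sweep=83.5792

bisector direction at 3.5115° = (0.998123,0.061249)
center distance |VC| = r/sin(θ/2) = 8.726185/sin(48.2104°) = 11.703622
C = V + |VC|·bis = (-4.0871,15.7103)
T_A = V + ((C−V)·d_A)·d_A = V + 7.7993·d_A = (-10.2250,9.5076)
T_B = V + ((C−V)·d_B)·d_B = V + 7.7993·d_B = (-10.9373,21.1160)
sweep = 180° − θ = 83.5792°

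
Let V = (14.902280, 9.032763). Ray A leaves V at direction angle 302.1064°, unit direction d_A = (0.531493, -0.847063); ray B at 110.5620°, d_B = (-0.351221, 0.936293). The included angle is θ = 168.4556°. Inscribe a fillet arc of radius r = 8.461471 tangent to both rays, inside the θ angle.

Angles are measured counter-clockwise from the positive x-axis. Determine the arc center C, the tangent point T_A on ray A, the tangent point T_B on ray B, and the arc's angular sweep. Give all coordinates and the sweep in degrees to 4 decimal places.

bisector direction at 26.3342° = (0.896222,0.443606)
center distance |VC| = r/sin(θ/2) = 8.461471/sin(84.2278°) = 8.504592
C = V + |VC|·bis = (22.5243,12.8055)
T_A = V + ((C−V)·d_A)·d_A = V + 0.8553·d_A = (15.3569,8.3082)
T_B = V + ((C−V)·d_B)·d_B = V + 0.8553·d_B = (14.6019,9.8336)
sweep = 180° − θ = 11.5444°

center=(22.5243,12.8055) T_A=(15.3569,8.3082) T_B=(14.6019,9.8336) sweep=11.5444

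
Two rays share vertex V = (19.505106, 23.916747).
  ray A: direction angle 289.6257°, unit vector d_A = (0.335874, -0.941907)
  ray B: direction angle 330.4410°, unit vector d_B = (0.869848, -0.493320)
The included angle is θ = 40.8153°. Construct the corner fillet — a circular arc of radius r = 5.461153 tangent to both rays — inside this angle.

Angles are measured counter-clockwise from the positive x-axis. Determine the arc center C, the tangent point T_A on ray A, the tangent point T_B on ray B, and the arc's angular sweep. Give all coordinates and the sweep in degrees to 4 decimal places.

center=(29.5792,11.9251) T_A=(24.4353,10.0909) T_B=(32.2733,16.6755) sweep=139.1847

bisector direction at 310.0334° = (0.643233,-0.765670)
center distance |VC| = r/sin(θ/2) = 5.461153/sin(20.4077°) = 15.661592
C = V + |VC|·bis = (29.5792,11.9251)
T_A = V + ((C−V)·d_A)·d_A = V + 14.6786·d_A = (24.4353,10.0909)
T_B = V + ((C−V)·d_B)·d_B = V + 14.6786·d_B = (32.2733,16.6755)
sweep = 180° − θ = 139.1847°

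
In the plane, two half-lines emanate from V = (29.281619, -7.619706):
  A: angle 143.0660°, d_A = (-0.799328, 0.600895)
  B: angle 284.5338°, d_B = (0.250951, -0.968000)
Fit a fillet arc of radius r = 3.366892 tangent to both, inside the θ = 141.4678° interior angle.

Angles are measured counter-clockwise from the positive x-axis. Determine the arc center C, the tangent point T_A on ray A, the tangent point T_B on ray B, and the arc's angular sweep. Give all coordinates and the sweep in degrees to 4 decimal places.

center=(26.3178,-9.6038) T_A=(28.3409,-6.9126) T_B=(29.5769,-8.7589) sweep=38.5322

bisector direction at 213.7999° = (-0.830985,-0.556294)
center distance |VC| = r/sin(θ/2) = 3.366892/sin(70.7339°) = 3.566637
C = V + |VC|·bis = (26.3178,-9.6038)
T_A = V + ((C−V)·d_A)·d_A = V + 1.1768·d_A = (28.3409,-6.9126)
T_B = V + ((C−V)·d_B)·d_B = V + 1.1768·d_B = (29.5769,-8.7589)
sweep = 180° − θ = 38.5322°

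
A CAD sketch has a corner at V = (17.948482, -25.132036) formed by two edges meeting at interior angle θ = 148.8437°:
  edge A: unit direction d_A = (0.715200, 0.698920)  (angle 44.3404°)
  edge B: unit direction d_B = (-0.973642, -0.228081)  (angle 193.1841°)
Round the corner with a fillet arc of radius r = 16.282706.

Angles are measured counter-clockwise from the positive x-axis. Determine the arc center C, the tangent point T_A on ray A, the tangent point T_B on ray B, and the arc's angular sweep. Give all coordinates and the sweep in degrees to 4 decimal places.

center=(9.8148,-10.3139) T_A=(21.1951,-21.9593) T_B=(13.5286,-26.1674) sweep=31.1563

bisector direction at 118.7623° = (-0.481176,0.876624)
center distance |VC| = r/sin(θ/2) = 16.282706/sin(74.4219°) = 16.903661
C = V + |VC|·bis = (9.8148,-10.3139)
T_A = V + ((C−V)·d_A)·d_A = V + 4.5395·d_A = (21.1951,-21.9593)
T_B = V + ((C−V)·d_B)·d_B = V + 4.5395·d_B = (13.5286,-26.1674)
sweep = 180° − θ = 31.1563°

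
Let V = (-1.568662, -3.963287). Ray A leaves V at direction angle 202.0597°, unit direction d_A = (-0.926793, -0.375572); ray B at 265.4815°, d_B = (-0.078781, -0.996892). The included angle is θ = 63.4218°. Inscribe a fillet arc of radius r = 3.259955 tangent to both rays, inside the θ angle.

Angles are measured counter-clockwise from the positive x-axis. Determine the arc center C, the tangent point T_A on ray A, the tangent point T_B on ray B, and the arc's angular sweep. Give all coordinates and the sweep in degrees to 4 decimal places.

center=(-5.2341,-8.9661) T_A=(-6.4585,-5.9448) T_B=(-1.9843,-9.2230) sweep=116.5782

bisector direction at 233.7706° = (-0.591020,-0.806657)
center distance |VC| = r/sin(θ/2) = 3.259955/sin(31.7109°) = 6.201954
C = V + |VC|·bis = (-5.2341,-8.9661)
T_A = V + ((C−V)·d_A)·d_A = V + 5.2761·d_A = (-6.4585,-5.9448)
T_B = V + ((C−V)·d_B)·d_B = V + 5.2761·d_B = (-1.9843,-9.2230)
sweep = 180° − θ = 116.5782°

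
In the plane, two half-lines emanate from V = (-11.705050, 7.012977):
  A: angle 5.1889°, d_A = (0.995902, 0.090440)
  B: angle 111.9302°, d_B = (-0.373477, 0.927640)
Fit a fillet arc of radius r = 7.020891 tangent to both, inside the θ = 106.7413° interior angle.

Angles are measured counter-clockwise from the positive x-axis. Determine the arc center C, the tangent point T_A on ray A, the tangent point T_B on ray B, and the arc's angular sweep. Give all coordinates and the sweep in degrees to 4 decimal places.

bisector direction at 58.5595° = (0.521612,0.853183)
center distance |VC| = r/sin(θ/2) = 7.020891/sin(53.3706°) = 8.748644
C = V + |VC|·bis = (-7.1417,14.4772)
T_A = V + ((C−V)·d_A)·d_A = V + 5.2198·d_A = (-6.5067,7.4850)
T_B = V + ((C−V)·d_B)·d_B = V + 5.2198·d_B = (-13.6545,11.8550)
sweep = 180° − θ = 73.2587°

center=(-7.1417,14.4772) T_A=(-6.5067,7.4850) T_B=(-13.6545,11.8550) sweep=73.2587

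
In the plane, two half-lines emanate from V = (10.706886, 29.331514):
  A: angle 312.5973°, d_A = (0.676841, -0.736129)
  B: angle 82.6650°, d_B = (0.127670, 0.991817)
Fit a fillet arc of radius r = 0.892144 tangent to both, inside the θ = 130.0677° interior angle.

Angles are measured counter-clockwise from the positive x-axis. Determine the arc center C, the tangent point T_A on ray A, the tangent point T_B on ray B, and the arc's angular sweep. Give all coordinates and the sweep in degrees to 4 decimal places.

bisector direction at 17.6311° = (0.953026,0.302888)
center distance |VC| = r/sin(θ/2) = 0.892144/sin(65.0339°) = 0.984101
C = V + |VC|·bis = (11.6448,29.6296)
T_A = V + ((C−V)·d_A)·d_A = V + 0.4154·d_A = (10.9880,29.0257)
T_B = V + ((C−V)·d_B)·d_B = V + 0.4154·d_B = (10.7599,29.7435)
sweep = 180° − θ = 49.9323°

center=(11.6448,29.6296) T_A=(10.9880,29.0257) T_B=(10.7599,29.7435) sweep=49.9323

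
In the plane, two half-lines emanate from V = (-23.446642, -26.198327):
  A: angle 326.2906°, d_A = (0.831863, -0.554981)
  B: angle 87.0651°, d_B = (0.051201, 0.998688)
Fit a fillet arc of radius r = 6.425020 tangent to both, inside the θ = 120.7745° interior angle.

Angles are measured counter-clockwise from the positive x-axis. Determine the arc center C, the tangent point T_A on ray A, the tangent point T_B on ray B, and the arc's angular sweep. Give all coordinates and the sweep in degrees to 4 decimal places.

bisector direction at 26.6778° = (0.893545,0.448974)
center distance |VC| = r/sin(θ/2) = 6.425020/sin(60.3873°) = 7.390305
C = V + |VC|·bis = (-16.8431,-22.8803)
T_A = V + ((C−V)·d_A)·d_A = V + 3.6518·d_A = (-20.4088,-28.2250)
T_B = V + ((C−V)·d_B)·d_B = V + 3.6518·d_B = (-23.2597,-22.5513)
sweep = 180° − θ = 59.2255°

center=(-16.8431,-22.8803) T_A=(-20.4088,-28.2250) T_B=(-23.2597,-22.5513) sweep=59.2255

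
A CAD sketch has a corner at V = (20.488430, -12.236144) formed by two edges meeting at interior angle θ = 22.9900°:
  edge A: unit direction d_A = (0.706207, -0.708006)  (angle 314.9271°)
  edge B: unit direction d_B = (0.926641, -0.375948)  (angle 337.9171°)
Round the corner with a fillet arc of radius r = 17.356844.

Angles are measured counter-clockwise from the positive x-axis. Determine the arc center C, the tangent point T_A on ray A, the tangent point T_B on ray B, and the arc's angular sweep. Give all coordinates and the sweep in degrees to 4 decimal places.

bisector direction at 326.4221° = (0.833135,-0.553070)
center distance |VC| = r/sin(θ/2) = 17.356844/sin(11.4950°) = 87.096715
C = V + |VC|·bis = (93.0517,-60.4067)
T_A = V + ((C−V)·d_A)·d_A = V + 85.3497·d_A = (80.7630,-72.6643)
T_B = V + ((C−V)·d_B)·d_B = V + 85.3497·d_B = (99.5770,-44.3232)
sweep = 180° − θ = 157.0100°

center=(93.0517,-60.4067) T_A=(80.7630,-72.6643) T_B=(99.5770,-44.3232) sweep=157.0100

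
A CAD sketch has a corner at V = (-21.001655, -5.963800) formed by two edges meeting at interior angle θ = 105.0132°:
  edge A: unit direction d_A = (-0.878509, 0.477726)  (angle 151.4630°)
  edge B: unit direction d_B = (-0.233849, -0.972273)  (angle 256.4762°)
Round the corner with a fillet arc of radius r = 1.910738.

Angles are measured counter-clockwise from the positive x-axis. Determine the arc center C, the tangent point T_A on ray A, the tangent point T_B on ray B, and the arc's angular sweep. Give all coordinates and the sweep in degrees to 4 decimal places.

bisector direction at 203.9696° = (-0.913761,-0.406252)
center distance |VC| = r/sin(θ/2) = 1.910738/sin(52.5066°) = 2.408220
C = V + |VC|·bis = (-23.2022,-6.9421)
T_A = V + ((C−V)·d_A)·d_A = V + 1.4658·d_A = (-22.2894,-5.2635)
T_B = V + ((C−V)·d_B)·d_B = V + 1.4658·d_B = (-21.3444,-7.3890)
sweep = 180° − θ = 74.9868°

center=(-23.2022,-6.9421) T_A=(-22.2894,-5.2635) T_B=(-21.3444,-7.3890) sweep=74.9868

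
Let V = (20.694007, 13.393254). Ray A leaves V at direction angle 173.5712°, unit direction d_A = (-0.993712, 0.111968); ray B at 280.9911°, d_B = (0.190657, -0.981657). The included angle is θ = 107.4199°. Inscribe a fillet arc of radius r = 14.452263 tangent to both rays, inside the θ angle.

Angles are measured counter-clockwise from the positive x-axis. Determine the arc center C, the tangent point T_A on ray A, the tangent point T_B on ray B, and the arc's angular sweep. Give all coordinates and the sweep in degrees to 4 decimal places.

center=(8.5302,0.2201) T_A=(10.1484,14.5815) T_B=(22.7173,2.9755) sweep=72.5801

bisector direction at 227.2811° = (-0.678401,-0.734691)
center distance |VC| = r/sin(θ/2) = 14.452263/sin(53.7099°) = 17.930156
C = V + |VC|·bis = (8.5302,0.2201)
T_A = V + ((C−V)·d_A)·d_A = V + 10.6124·d_A = (10.1484,14.5815)
T_B = V + ((C−V)·d_B)·d_B = V + 10.6124·d_B = (22.7173,2.9755)
sweep = 180° − θ = 72.5801°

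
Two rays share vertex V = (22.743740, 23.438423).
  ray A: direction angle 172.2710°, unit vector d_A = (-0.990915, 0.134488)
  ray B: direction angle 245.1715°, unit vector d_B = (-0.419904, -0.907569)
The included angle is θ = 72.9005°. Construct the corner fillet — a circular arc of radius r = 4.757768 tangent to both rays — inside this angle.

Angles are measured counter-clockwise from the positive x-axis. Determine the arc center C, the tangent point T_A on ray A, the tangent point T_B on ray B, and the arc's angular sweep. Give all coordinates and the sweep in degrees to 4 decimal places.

bisector direction at 208.7212° = (-0.876968,-0.480549)
center distance |VC| = r/sin(θ/2) = 4.757768/sin(36.4502°) = 8.008031
C = V + |VC|·bis = (15.7210,19.5902)
T_A = V + ((C−V)·d_A)·d_A = V + 6.4414·d_A = (16.3608,24.3047)
T_B = V + ((C−V)·d_B)·d_B = V + 6.4414·d_B = (20.0390,17.5924)
sweep = 180° − θ = 107.0995°

center=(15.7210,19.5902) T_A=(16.3608,24.3047) T_B=(20.0390,17.5924) sweep=107.0995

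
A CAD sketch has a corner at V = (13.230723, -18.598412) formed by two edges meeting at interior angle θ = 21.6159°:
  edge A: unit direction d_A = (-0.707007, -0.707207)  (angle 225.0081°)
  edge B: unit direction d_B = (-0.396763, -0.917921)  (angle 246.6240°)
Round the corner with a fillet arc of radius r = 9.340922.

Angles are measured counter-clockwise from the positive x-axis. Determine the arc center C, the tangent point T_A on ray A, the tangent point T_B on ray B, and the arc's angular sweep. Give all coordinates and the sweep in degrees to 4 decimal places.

center=(-14.7571,-59.8061) T_A=(-21.3631,-53.2020) T_B=(-6.1829,-63.5122) sweep=158.3841

bisector direction at 235.8160° = (-0.561852,-0.827238)
center distance |VC| = r/sin(θ/2) = 9.340922/sin(10.8079°) = 49.813573
C = V + |VC|·bis = (-14.7571,-59.8061)
T_A = V + ((C−V)·d_A)·d_A = V + 48.9299·d_A = (-21.3631,-53.2020)
T_B = V + ((C−V)·d_B)·d_B = V + 48.9299·d_B = (-6.1829,-63.5122)
sweep = 180° − θ = 158.3841°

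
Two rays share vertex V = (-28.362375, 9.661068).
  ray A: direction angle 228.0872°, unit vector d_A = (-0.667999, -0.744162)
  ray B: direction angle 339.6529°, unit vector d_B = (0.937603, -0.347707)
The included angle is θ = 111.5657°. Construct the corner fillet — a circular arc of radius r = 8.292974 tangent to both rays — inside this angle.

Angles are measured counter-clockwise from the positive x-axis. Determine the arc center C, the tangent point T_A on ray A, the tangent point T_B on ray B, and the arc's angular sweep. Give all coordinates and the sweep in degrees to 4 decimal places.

center=(-25.9583,-0.0754) T_A=(-32.1296,5.4643) T_B=(-23.0747,7.7002) sweep=68.4343

bisector direction at 283.8700° = (0.239721,-0.970842)
center distance |VC| = r/sin(θ/2) = 8.292974/sin(55.7829°) = 10.028844
C = V + |VC|·bis = (-25.9583,-0.0754)
T_A = V + ((C−V)·d_A)·d_A = V + 5.6395·d_A = (-32.1296,5.4643)
T_B = V + ((C−V)·d_B)·d_B = V + 5.6395·d_B = (-23.0747,7.7002)
sweep = 180° − θ = 68.4343°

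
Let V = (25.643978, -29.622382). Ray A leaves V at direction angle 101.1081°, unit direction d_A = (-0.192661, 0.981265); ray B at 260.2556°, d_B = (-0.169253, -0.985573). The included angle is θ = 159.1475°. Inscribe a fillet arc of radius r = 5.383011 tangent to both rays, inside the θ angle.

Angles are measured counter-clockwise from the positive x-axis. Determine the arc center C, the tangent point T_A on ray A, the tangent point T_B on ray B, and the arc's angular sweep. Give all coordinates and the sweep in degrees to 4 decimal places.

center=(20.1710,-29.6875) T_A=(25.4531,-28.6504) T_B=(25.4763,-30.5986) sweep=20.8525

bisector direction at 180.6818° = (-0.999929,-0.011900)
center distance |VC| = r/sin(θ/2) = 5.383011/sin(79.5738°) = 5.473384
C = V + |VC|·bis = (20.1710,-29.6875)
T_A = V + ((C−V)·d_A)·d_A = V + 0.9905·d_A = (25.4531,-28.6504)
T_B = V + ((C−V)·d_B)·d_B = V + 0.9905·d_B = (25.4763,-30.5986)
sweep = 180° − θ = 20.8525°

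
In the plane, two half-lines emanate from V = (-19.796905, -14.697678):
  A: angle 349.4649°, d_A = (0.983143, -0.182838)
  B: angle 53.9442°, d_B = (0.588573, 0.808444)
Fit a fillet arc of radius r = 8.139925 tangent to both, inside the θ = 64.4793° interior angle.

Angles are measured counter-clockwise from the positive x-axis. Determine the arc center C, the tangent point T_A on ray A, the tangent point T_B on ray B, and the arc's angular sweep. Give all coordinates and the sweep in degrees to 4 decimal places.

bisector direction at 21.7046° = (0.929103,0.369821)
center distance |VC| = r/sin(θ/2) = 8.139925/sin(32.2396°) = 15.258686
C = V + |VC|·bis = (-5.6200,-9.0547)
T_A = V + ((C−V)·d_A)·d_A = V + 12.9062·d_A = (-7.1083,-17.0574)
T_B = V + ((C−V)·d_B)·d_B = V + 12.9062·d_B = (-12.2007,-4.2638)
sweep = 180° − θ = 115.5207°

center=(-5.6200,-9.0547) T_A=(-7.1083,-17.0574) T_B=(-12.2007,-4.2638) sweep=115.5207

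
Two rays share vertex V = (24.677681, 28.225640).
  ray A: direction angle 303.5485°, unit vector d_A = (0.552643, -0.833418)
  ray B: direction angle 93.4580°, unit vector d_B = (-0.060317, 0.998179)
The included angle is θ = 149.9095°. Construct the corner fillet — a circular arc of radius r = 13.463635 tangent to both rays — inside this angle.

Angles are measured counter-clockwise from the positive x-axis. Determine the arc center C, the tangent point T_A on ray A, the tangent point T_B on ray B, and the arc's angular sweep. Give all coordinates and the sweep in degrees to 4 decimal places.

center=(37.8985,32.6501) T_A=(26.6777,25.2095) T_B=(24.4594,31.8380) sweep=30.0905

bisector direction at 18.5032° = (0.948306,0.317358)
center distance |VC| = r/sin(θ/2) = 13.463635/sin(74.9548°) = 13.941535
C = V + |VC|·bis = (37.8985,32.6501)
T_A = V + ((C−V)·d_A)·d_A = V + 3.6190·d_A = (26.6777,25.2095)
T_B = V + ((C−V)·d_B)·d_B = V + 3.6190·d_B = (24.4594,31.8380)
sweep = 180° − θ = 30.0905°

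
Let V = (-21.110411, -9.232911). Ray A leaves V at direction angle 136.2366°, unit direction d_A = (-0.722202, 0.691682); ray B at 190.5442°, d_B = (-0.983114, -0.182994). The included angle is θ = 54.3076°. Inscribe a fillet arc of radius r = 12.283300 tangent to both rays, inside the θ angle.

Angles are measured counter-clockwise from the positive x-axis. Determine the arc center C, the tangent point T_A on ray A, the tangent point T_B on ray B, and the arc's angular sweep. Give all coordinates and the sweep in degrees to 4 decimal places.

center=(-46.9020,-1.5394) T_A=(-38.4059,7.3316) T_B=(-44.6542,-13.6153) sweep=125.6924

bisector direction at 163.3904° = (-0.958275,0.285849)
center distance |VC| = r/sin(θ/2) = 12.283300/sin(27.1538°) = 26.914597
C = V + |VC|·bis = (-46.9020,-1.5394)
T_A = V + ((C−V)·d_A)·d_A = V + 23.9482·d_A = (-38.4059,7.3316)
T_B = V + ((C−V)·d_B)·d_B = V + 23.9482·d_B = (-44.6542,-13.6153)
sweep = 180° − θ = 125.6924°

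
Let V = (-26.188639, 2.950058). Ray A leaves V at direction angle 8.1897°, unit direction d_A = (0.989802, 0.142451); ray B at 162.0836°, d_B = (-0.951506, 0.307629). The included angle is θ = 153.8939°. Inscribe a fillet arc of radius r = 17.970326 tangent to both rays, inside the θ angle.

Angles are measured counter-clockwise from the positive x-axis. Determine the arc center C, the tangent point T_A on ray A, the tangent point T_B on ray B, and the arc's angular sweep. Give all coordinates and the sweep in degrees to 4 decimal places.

center=(-24.6247,21.3306) T_A=(-22.0648,3.5436) T_B=(-30.1529,4.2317) sweep=26.1061

bisector direction at 85.1366° = (0.084780,0.996400)
center distance |VC| = r/sin(θ/2) = 17.970326/sin(76.9470°) = 18.446971
C = V + |VC|·bis = (-24.6247,21.3306)
T_A = V + ((C−V)·d_A)·d_A = V + 4.1663·d_A = (-22.0648,3.5436)
T_B = V + ((C−V)·d_B)·d_B = V + 4.1663·d_B = (-30.1529,4.2317)
sweep = 180° − θ = 26.1061°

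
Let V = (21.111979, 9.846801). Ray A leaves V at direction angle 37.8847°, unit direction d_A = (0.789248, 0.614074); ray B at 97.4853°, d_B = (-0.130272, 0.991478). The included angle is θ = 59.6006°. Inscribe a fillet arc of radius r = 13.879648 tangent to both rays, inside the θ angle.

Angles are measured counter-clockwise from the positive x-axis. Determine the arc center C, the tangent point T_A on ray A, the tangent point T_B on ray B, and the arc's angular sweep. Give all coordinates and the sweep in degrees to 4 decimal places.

bisector direction at 67.6850° = (0.379698,0.925110)
center distance |VC| = r/sin(θ/2) = 13.879648/sin(29.8003°) = 27.928065
C = V + |VC|·bis = (31.7162,35.6833)
T_A = V + ((C−V)·d_A)·d_A = V + 24.2349·d_A = (40.2394,24.7289)
T_B = V + ((C−V)·d_B)·d_B = V + 24.2349·d_B = (17.9548,33.8752)
sweep = 180° − θ = 120.3994°

center=(31.7162,35.6833) T_A=(40.2394,24.7289) T_B=(17.9548,33.8752) sweep=120.3994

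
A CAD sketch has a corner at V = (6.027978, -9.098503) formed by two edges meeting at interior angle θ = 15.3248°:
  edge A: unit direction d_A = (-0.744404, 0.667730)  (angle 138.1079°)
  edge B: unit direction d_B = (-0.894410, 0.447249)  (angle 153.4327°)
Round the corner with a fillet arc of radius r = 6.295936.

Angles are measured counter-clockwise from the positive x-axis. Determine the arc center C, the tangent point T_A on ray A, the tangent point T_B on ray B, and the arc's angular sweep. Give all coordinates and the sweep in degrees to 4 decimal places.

bisector direction at 145.7703° = (-0.826789,0.562512)
center distance |VC| = r/sin(θ/2) = 6.295936/sin(7.6624°) = 47.218636
C = V + |VC|·bis = (-33.0119,17.4625)
T_A = V + ((C−V)·d_A)·d_A = V + 46.7970·d_A = (-28.8079,22.1493)
T_B = V + ((C−V)·d_B)·d_B = V + 46.7970·d_B = (-35.8277,11.8314)
sweep = 180° − θ = 164.6752°

center=(-33.0119,17.4625) T_A=(-28.8079,22.1493) T_B=(-35.8277,11.8314) sweep=164.6752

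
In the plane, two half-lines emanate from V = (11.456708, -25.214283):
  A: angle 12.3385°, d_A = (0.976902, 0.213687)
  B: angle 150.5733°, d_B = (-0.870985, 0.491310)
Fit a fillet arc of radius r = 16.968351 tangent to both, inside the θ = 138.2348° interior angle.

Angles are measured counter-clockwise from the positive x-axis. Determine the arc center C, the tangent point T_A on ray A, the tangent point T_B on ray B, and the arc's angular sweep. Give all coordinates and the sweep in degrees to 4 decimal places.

center=(14.1549,-7.2545) T_A=(17.7809,-23.8309) T_B=(5.8182,-22.0337) sweep=41.7652

bisector direction at 81.4559° = (0.148571,0.988902)
center distance |VC| = r/sin(θ/2) = 16.968351/sin(69.1174°) = 18.161318
C = V + |VC|·bis = (14.1549,-7.2545)
T_A = V + ((C−V)·d_A)·d_A = V + 6.4737·d_A = (17.7809,-23.8309)
T_B = V + ((C−V)·d_B)·d_B = V + 6.4737·d_B = (5.8182,-22.0337)
sweep = 180° − θ = 41.7652°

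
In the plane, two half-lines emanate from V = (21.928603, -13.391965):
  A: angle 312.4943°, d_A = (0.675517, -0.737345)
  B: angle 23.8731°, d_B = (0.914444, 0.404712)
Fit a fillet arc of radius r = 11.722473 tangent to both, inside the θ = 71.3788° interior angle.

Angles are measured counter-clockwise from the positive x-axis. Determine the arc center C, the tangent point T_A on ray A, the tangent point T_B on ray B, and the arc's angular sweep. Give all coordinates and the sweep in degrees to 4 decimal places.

center=(41.5965,-17.5066) T_A=(32.9530,-25.4254) T_B=(36.8523,-6.7871) sweep=108.6212

bisector direction at 348.1837° = (0.978809,-0.204775)
center distance |VC| = r/sin(θ/2) = 11.722473/sin(35.6894°) = 20.093683
C = V + |VC|·bis = (41.5965,-17.5066)
T_A = V + ((C−V)·d_A)·d_A = V + 16.3199·d_A = (32.9530,-25.4254)
T_B = V + ((C−V)·d_B)·d_B = V + 16.3199·d_B = (36.8523,-6.7871)
sweep = 180° − θ = 108.6212°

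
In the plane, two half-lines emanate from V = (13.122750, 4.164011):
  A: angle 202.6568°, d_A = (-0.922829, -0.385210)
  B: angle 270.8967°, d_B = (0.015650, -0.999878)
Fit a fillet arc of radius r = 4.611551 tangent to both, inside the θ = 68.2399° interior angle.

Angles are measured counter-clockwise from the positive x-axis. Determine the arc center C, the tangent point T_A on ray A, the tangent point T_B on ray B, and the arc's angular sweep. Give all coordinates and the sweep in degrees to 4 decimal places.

bisector direction at 236.7767° = (-0.547903,-0.836542)
center distance |VC| = r/sin(θ/2) = 4.611551/sin(34.1200°) = 8.221299
C = V + |VC|·bis = (8.6183,-2.7135)
T_A = V + ((C−V)·d_A)·d_A = V + 6.8061·d_A = (6.8419,1.5422)
T_B = V + ((C−V)·d_B)·d_B = V + 6.8061·d_B = (13.2293,-2.6413)
sweep = 180° − θ = 111.7601°

center=(8.6183,-2.7135) T_A=(6.8419,1.5422) T_B=(13.2293,-2.6413) sweep=111.7601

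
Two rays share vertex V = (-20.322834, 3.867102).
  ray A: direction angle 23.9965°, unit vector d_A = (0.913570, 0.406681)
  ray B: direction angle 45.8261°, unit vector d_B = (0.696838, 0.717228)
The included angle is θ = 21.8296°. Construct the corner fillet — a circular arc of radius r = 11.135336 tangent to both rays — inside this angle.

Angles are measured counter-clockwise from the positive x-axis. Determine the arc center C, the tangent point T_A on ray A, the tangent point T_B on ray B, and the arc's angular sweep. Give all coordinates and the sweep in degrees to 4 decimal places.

bisector direction at 34.9113° = (0.820039,0.572308)
center distance |VC| = r/sin(θ/2) = 11.135336/sin(10.9148°) = 58.808502
C = V + |VC|·bis = (27.9024,37.5237)
T_A = V + ((C−V)·d_A)·d_A = V + 57.7446·d_A = (32.4310,27.3507)
T_B = V + ((C−V)·d_B)·d_B = V + 57.7446·d_B = (19.9159,45.2832)
sweep = 180° − θ = 158.1704°

center=(27.9024,37.5237) T_A=(32.4310,27.3507) T_B=(19.9159,45.2832) sweep=158.1704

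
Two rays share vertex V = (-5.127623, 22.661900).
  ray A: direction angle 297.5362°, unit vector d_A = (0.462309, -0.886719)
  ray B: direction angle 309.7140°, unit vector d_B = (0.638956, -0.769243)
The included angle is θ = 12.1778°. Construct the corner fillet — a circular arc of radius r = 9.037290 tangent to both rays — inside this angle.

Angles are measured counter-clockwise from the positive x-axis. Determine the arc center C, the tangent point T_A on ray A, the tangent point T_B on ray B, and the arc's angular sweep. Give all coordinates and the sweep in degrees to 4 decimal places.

bisector direction at 303.6251° = (0.553756,-0.832679)
center distance |VC| = r/sin(θ/2) = 9.037290/sin(6.0889°) = 85.200035
C = V + |VC|·bis = (42.0524,-48.2824)
T_A = V + ((C−V)·d_A)·d_A = V + 84.7194·d_A = (34.0389,-52.4604)
T_B = V + ((C−V)·d_B)·d_B = V + 84.7194·d_B = (49.0043,-42.5079)
sweep = 180° − θ = 167.8222°

center=(42.0524,-48.2824) T_A=(34.0389,-52.4604) T_B=(49.0043,-42.5079) sweep=167.8222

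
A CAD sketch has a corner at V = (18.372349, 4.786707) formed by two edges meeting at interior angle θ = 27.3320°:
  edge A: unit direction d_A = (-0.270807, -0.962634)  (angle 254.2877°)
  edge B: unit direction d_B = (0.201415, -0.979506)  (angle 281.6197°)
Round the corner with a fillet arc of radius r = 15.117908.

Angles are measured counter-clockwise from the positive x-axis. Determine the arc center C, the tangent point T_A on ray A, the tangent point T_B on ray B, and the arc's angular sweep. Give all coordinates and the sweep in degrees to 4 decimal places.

center=(16.0875,-59.1605) T_A=(1.5345,-55.0665) T_B=(30.8956,-56.1155) sweep=152.6680

bisector direction at 267.9537° = (-0.035707,-0.999362)
center distance |VC| = r/sin(θ/2) = 15.117908/sin(13.6660°) = 63.988010
C = V + |VC|·bis = (16.0875,-59.1605)
T_A = V + ((C−V)·d_A)·d_A = V + 62.1765·d_A = (1.5345,-55.0665)
T_B = V + ((C−V)·d_B)·d_B = V + 62.1765·d_B = (30.8956,-56.1155)
sweep = 180° − θ = 152.6680°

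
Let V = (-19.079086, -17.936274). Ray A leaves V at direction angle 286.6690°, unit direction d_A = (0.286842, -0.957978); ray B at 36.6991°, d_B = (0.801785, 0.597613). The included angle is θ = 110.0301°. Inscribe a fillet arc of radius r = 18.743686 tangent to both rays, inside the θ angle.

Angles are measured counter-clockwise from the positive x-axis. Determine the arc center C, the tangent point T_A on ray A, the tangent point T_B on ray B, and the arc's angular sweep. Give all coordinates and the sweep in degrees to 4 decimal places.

center=(2.6395,-25.1257) T_A=(-15.3165,-30.5022) T_B=(-8.5620,-10.0973) sweep=69.9699

bisector direction at 341.6841° = (0.949338,-0.314257)
center distance |VC| = r/sin(θ/2) = 18.743686/sin(55.0151°) = 22.877609
C = V + |VC|·bis = (2.6395,-25.1257)
T_A = V + ((C−V)·d_A)·d_A = V + 13.1171·d_A = (-15.3165,-30.5022)
T_B = V + ((C−V)·d_B)·d_B = V + 13.1171·d_B = (-8.5620,-10.0973)
sweep = 180° − θ = 69.9699°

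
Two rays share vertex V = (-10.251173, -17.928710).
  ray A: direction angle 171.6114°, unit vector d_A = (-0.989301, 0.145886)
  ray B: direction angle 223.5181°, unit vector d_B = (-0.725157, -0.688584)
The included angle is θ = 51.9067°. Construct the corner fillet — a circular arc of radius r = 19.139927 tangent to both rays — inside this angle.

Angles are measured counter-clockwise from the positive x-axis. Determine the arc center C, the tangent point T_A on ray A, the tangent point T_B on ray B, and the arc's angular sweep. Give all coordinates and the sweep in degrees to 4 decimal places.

bisector direction at 197.5648° = (-0.953377,-0.301783)
center distance |VC| = r/sin(θ/2) = 19.139927/sin(25.9534°) = 43.734489
C = V + |VC|·bis = (-51.9466,-31.1271)
T_A = V + ((C−V)·d_A)·d_A = V + 39.3239·d_A = (-49.1544,-12.1919)
T_B = V + ((C−V)·d_B)·d_B = V + 39.3239·d_B = (-38.7672,-45.0065)
sweep = 180° − θ = 128.0933°

center=(-51.9466,-31.1271) T_A=(-49.1544,-12.1919) T_B=(-38.7672,-45.0065) sweep=128.0933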